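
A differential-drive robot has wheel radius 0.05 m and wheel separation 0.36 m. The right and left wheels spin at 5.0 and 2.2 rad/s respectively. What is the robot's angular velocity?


vR = r*wR = 0.05*5.0 = 0.25 m/s
vL = r*wL = 0.05*2.2 = 0.11 m/s
v = (vR+vL)/2 = 0.18 m/s
omega = (vR-vL)/L = 0.3889 rad/s
angular velocity = 0.3889 rad/s


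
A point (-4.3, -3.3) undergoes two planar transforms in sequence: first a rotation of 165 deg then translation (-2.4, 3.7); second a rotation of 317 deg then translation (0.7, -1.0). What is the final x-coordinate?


After transform 1:
x1 = cos(165)*-4.3 - sin(165)*-3.3 + -2.4 = 2.6076
y1 = sin(165)*-4.3 + cos(165)*-3.3 + 3.7 = 5.7746
After transform 2:
x2 = cos(317)*2.6076 - sin(317)*5.7746 + 0.7
= 6.5454


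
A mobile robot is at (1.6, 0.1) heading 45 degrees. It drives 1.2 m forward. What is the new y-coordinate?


y_new = y0 + d*sin(theta)
= 0.1 + 1.2*sin(45)
= 0.1 + 0.8485
= 0.9485


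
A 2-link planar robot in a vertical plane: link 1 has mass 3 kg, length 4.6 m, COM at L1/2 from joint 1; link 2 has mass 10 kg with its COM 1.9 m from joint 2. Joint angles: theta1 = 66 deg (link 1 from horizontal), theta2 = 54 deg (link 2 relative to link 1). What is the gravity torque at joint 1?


Horizontal distance from joint 1 to link-1 COM:
  x_c1 = (L1/2)*cos(t1) = 2.3 * 0.4067 = 0.9355 m
Horizontal distance from joint 1 to link-2 COM:
  x_c2 = L1*cos(t1) + Lc2*cos(t1+t2)
       = 4.6*0.4067 + 1.9*-0.5 = 0.921 m
tau1 = m1*g*x_c1 + m2*g*x_c2
     = 3*9.81*0.9355 + 10*9.81*0.921
     = 27.5316 + 90.349
     = 117.8806 Nm


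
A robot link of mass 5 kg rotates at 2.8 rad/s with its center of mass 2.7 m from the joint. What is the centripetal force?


F = m * omega^2 * r
= 5 * 2.8^2 * 2.7
= 5 * 7.84 * 2.7
= 105.84 N


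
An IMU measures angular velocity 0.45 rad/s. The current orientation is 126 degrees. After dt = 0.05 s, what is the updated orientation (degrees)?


delta_theta = w * dt = 0.45 * 0.05 = 0.0225 rad
= 1.2892 deg
theta_new = 126 + 1.2892 = 127.2892 deg


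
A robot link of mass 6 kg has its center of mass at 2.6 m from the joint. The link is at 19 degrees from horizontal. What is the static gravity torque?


tau = m*g*L*cos(angle)
= 6 * 9.81 * 2.6 * cos(19 deg)
= 6 * 9.81 * 2.6 * 0.9455
= 144.6984 Nm


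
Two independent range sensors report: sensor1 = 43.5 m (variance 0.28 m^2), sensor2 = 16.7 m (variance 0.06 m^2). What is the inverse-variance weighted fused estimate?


w1 = (1/var1) / (1/var1 + 1/var2)
   = 3.5714 / (3.5714 + 16.6667) = 0.1765
w2 = 1 - w1 = 0.8235
fused = w1*s1 + w2*s2 = 7.6765 + 13.7529
= 21.4294 m


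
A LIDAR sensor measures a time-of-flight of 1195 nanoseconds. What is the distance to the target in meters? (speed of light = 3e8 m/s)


tof = 1195 ns = 1.195e-06 s
dist = c * tof / 2
= 3e8 * 1.195e-06 / 2
= 179.25 m


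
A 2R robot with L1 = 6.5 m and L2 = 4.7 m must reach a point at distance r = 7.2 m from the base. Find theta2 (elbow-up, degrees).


cos(theta2) = (r^2 - L1^2 - L2^2) / (2*L1*L2)
cos(theta2) = (51.84 - 42.25 - 22.09) / 61.1
cos(theta2) = -0.204583
theta2 = 101.8051 degrees


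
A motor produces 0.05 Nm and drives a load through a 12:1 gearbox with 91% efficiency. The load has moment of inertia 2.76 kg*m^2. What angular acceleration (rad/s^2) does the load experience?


tau_out = tau_motor * N * eta
= 0.05 * 12 * 0.91 = 0.546 Nm
alpha = tau_out / I = 0.546 / 2.76
= 0.1978 rad/s^2


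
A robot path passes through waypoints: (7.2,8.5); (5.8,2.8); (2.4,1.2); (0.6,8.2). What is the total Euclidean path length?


Segment lengths:
  seg1 = sqrt((-1.4)^2 + (-5.7)^2) = 5.8694
  seg2 = sqrt((-3.4)^2 + (-1.6)^2) = 3.7577
  seg3 = sqrt((-1.8)^2 + (7.0)^2) = 7.2277
Total = 16.8548


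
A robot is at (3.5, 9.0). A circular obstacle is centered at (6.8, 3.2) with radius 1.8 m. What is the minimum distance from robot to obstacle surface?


center_dist = sqrt((3.5-6.8)^2 + (9.0-3.2)^2)
= sqrt(10.89 + 33.64)
= 6.6731
min_dist = center_dist - radius = 6.6731 - 1.8 = 4.8731 m


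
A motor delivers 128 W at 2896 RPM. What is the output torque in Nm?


omega = 2896 * 2*pi/60 = 303.2684 rad/s
tau = P / omega = 128 / 303.2684
= 0.4221 Nm


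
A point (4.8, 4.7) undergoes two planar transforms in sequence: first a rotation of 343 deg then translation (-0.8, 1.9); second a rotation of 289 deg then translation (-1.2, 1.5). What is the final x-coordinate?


After transform 1:
x1 = cos(343)*4.8 - sin(343)*4.7 + -0.8 = 5.1644
y1 = sin(343)*4.8 + cos(343)*4.7 + 1.9 = 4.9912
After transform 2:
x2 = cos(289)*5.1644 - sin(289)*4.9912 + -1.2
= 5.2007


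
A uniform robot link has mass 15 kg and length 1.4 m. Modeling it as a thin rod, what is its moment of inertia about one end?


I = (1/3) * m * L^2
= (1/3) * 15 * 1.4^2
= 0.333333 * 15 * 1.96
= 9.8 kg*m^2


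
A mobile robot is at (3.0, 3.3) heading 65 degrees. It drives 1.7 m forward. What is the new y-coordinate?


y_new = y0 + d*sin(theta)
= 3.3 + 1.7*sin(65)
= 3.3 + 1.5407
= 4.8407


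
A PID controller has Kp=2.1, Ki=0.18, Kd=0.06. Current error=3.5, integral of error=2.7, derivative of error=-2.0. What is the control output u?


u = Kp*e + Ki*int(e) + Kd*de/dt
= 2.1*3.5 + 0.18*2.7 + 0.06*(-2.0)
= 7.35 + 0.486 + -0.12
= 7.716


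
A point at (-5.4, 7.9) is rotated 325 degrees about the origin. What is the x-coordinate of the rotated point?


x' = x*cos(theta) - y*sin(theta)
cos(325 deg) = 0.8192, sin(325 deg) = -0.5736
x' = -5.4 * 0.8192 - 7.9 * -0.5736
= -4.4234 - -4.5313
= 0.1078


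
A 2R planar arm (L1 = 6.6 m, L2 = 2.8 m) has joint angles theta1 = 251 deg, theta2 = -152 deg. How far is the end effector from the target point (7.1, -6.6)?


End effector via forward kinematics:
x = L1*cos(t1) + L2*cos(t1+t2) = -2.5868
y = L1*sin(t1) + L2*sin(t1+t2) = -3.4749
Distance to target:
d = sqrt((7.1 - -2.5868)^2 + (-6.6 - -3.4749)^2)
= sqrt(93.8334 + 9.7663)
= 10.1784 m


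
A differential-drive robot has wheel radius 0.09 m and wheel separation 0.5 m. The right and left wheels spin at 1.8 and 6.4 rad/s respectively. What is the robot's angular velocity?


vR = r*wR = 0.09*1.8 = 0.162 m/s
vL = r*wL = 0.09*6.4 = 0.576 m/s
v = (vR+vL)/2 = 0.369 m/s
omega = (vR-vL)/L = -0.828 rad/s
angular velocity = -0.828 rad/s


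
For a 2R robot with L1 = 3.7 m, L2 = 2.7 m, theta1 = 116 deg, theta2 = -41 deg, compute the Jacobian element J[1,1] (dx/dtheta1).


J[1,1] = -L1*sin(t1) - L2*sin(t1+t2)
= -3.7*sin(116) - 2.7*sin(75)
= -5.9335


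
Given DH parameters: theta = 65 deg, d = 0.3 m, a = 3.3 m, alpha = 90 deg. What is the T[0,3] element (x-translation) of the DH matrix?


T[0,3] = a * cos(theta)
= 3.3 * cos(65 deg)
= 3.3 * 0.4226
= 1.3946


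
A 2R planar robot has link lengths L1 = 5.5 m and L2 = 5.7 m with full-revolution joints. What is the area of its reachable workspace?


r_max = L1 + L2 = 11.2 m
r_min = |L1 - L2| = 0.2 m
Area = pi*(r_max^2 - r_min^2)
= pi*(125.44 - 0.04)
= pi * 125.4
= 393.9557 m^2


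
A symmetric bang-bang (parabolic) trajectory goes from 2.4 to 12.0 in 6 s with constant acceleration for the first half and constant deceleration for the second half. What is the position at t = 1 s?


Symmetric rest-to-rest: each phase covers (pf-p0)/2 in time T/2. 0.5*a*(T/2)^2 = (pf-p0)/2 => a = 4*(pf-p0)/T^2
a = 4*(12.0-2.4)/6^2 = 1.0667
t = 1 is in the acceleration phase (t <= T/2).
p = p0 + 0.5*a*t^2 = 2.4 + 0.5*1.0667*1^2
= 2.9333


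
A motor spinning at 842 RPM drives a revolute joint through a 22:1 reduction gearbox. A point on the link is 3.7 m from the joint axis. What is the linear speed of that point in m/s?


omega_motor = 842 * 2*pi/60 = 88.174 rad/s
omega_joint = omega_motor / 22 = 4.0079 rad/s
v = omega_joint * r = 4.0079 * 3.7
= 14.8293 m/s


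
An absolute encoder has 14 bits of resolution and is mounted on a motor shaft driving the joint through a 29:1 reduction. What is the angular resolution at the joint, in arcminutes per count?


counts = 2^14 = 16384
effective counts at joint = 16384 * 29 = 475136
resolution = 360*60 / 475136
= 0.0455 arcmin/count


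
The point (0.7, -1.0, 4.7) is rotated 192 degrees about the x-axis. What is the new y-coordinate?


Rotation about x-axis: y' = y*cos(theta) - z*sin(theta)
= -1.0 * -0.9781 - 4.7 * -0.2079
= 1.9553


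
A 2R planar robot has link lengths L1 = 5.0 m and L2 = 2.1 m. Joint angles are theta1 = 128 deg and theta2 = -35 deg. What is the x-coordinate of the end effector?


Convert angles to radians: theta1 = 2.234, theta2 = -0.6109
x = L1*cos(theta1) + L2*cos(theta1+theta2)
x = -3.0783 + -0.1099
x = -3.1882


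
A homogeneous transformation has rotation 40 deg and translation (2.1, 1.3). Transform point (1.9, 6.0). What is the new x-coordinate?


x' = cos(theta)*px - sin(theta)*py + tx
= 0.766*1.9 - 0.6428*6.0 + 2.1
= -0.3012


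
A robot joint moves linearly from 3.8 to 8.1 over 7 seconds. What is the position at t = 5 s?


s = t/T = 5/7 = 0.7143
p(t) = p0 + (pf-p0)*s
= 3.8 + (8.1 - 3.8) * 0.7143
= 6.8714


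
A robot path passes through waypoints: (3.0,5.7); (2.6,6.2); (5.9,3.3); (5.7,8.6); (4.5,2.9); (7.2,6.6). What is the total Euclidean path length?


Segment lengths:
  seg1 = sqrt((-0.4)^2 + (0.5)^2) = 0.6403
  seg2 = sqrt((3.3)^2 + (-2.9)^2) = 4.3932
  seg3 = sqrt((-0.2)^2 + (5.3)^2) = 5.3038
  seg4 = sqrt((-1.2)^2 + (-5.7)^2) = 5.8249
  seg5 = sqrt((2.7)^2 + (3.7)^2) = 4.5804
Total = 20.7426


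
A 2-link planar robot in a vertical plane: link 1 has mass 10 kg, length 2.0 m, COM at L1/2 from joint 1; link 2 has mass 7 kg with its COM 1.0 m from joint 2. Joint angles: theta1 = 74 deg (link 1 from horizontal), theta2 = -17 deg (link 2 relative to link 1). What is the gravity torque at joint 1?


Horizontal distance from joint 1 to link-1 COM:
  x_c1 = (L1/2)*cos(t1) = 1.0 * 0.2756 = 0.2756 m
Horizontal distance from joint 1 to link-2 COM:
  x_c2 = L1*cos(t1) + Lc2*cos(t1+t2)
       = 2.0*0.2756 + 1.0*0.5446 = 1.0959 m
tau1 = m1*g*x_c1 + m2*g*x_c2
     = 10*9.81*0.2756 + 7*9.81*1.0959
     = 27.04 + 75.2564
     = 102.2964 Nm


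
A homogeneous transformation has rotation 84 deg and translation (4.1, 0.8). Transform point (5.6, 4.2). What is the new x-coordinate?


x' = cos(theta)*px - sin(theta)*py + tx
= 0.1045*5.6 - 0.9945*4.2 + 4.1
= 0.5084


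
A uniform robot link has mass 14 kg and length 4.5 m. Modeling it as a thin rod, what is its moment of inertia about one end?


I = (1/3) * m * L^2
= (1/3) * 14 * 4.5^2
= 0.333333 * 14 * 20.25
= 94.5 kg*m^2


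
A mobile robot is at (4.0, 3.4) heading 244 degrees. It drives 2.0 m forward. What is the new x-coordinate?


x_new = x0 + d*cos(theta)
= 4.0 + 2.0*cos(244)
= 4.0 + -0.8767
= 3.1233


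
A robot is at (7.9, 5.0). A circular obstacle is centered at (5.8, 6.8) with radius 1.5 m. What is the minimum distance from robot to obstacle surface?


center_dist = sqrt((7.9-5.8)^2 + (5.0-6.8)^2)
= sqrt(4.41 + 3.24)
= 2.7659
min_dist = center_dist - radius = 2.7659 - 1.5 = 1.2659 m


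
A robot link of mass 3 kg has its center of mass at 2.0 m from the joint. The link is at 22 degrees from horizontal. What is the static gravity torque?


tau = m*g*L*cos(angle)
= 3 * 9.81 * 2.0 * cos(22 deg)
= 3 * 9.81 * 2.0 * 0.9272
= 54.574 Nm


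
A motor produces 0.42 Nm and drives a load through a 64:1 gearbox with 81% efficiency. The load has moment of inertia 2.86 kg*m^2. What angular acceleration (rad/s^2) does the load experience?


tau_out = tau_motor * N * eta
= 0.42 * 64 * 0.81 = 21.7728 Nm
alpha = tau_out / I = 21.7728 / 2.86
= 7.6129 rad/s^2


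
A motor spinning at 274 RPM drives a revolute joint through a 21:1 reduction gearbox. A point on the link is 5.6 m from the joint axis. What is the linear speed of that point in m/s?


omega_motor = 274 * 2*pi/60 = 28.6932 rad/s
omega_joint = omega_motor / 21 = 1.3663 rad/s
v = omega_joint * r = 1.3663 * 5.6
= 7.6515 m/s


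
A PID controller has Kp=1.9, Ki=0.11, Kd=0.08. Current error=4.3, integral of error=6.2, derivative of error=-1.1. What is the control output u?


u = Kp*e + Ki*int(e) + Kd*de/dt
= 1.9*4.3 + 0.11*6.2 + 0.08*(-1.1)
= 8.17 + 0.682 + -0.088
= 8.764


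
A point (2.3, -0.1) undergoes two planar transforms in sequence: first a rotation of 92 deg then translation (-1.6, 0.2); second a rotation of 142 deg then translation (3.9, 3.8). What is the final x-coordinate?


After transform 1:
x1 = cos(92)*2.3 - sin(92)*-0.1 + -1.6 = -1.5803
y1 = sin(92)*2.3 + cos(92)*-0.1 + 0.2 = 2.5021
After transform 2:
x2 = cos(142)*-1.5803 - sin(142)*2.5021 + 3.9
= 3.6049


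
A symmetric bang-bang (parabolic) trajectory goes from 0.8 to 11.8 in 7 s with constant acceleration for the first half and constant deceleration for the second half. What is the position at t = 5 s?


Symmetric rest-to-rest: each phase covers (pf-p0)/2 in time T/2. 0.5*a*(T/2)^2 = (pf-p0)/2 => a = 4*(pf-p0)/T^2
a = 4*(11.8-0.8)/7^2 = 0.898
t = 5 is in the deceleration phase (t > T/2).
p = pf - 0.5*a*(T-t)^2 = 11.8 - 0.5*0.898*2^2
= 10.0041


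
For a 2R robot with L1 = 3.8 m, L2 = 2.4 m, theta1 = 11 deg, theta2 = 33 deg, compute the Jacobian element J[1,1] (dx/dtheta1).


J[1,1] = -L1*sin(t1) - L2*sin(t1+t2)
= -3.8*sin(11) - 2.4*sin(44)
= -2.3923


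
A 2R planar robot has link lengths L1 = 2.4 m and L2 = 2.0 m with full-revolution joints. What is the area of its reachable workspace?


r_max = L1 + L2 = 4.4 m
r_min = |L1 - L2| = 0.4 m
Area = pi*(r_max^2 - r_min^2)
= pi*(19.36 - 0.16)
= pi * 19.2
= 60.3186 m^2


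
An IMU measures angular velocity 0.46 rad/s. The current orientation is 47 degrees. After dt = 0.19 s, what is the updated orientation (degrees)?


delta_theta = w * dt = 0.46 * 0.19 = 0.0874 rad
= 5.0077 deg
theta_new = 47 + 5.0077 = 52.0077 deg


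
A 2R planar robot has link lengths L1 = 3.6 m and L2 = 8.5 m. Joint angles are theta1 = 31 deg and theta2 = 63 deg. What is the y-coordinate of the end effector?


Convert angles to radians: theta1 = 0.5411, theta2 = 1.0996
y = L1*sin(theta1) + L2*sin(theta1+theta2)
y = 1.8541 + 8.4793
y = 10.3334


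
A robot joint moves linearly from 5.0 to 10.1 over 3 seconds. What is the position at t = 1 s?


s = t/T = 1/3 = 0.3333
p(t) = p0 + (pf-p0)*s
= 5.0 + (10.1 - 5.0) * 0.3333
= 6.7


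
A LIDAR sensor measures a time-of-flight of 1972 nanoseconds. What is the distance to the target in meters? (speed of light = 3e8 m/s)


tof = 1972 ns = 1.972e-06 s
dist = c * tof / 2
= 3e8 * 1.972e-06 / 2
= 295.8 m


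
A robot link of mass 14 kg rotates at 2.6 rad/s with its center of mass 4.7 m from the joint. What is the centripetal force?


F = m * omega^2 * r
= 14 * 2.6^2 * 4.7
= 14 * 6.76 * 4.7
= 444.808 N


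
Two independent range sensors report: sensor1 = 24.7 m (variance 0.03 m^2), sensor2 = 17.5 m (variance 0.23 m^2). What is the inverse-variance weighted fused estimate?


w1 = (1/var1) / (1/var1 + 1/var2)
   = 33.3333 / (33.3333 + 4.3478) = 0.8846
w2 = 1 - w1 = 0.1154
fused = w1*s1 + w2*s2 = 21.85 + 2.0192
= 23.8692 m


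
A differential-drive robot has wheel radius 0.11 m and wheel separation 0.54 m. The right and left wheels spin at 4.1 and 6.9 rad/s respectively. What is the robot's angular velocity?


vR = r*wR = 0.11*4.1 = 0.451 m/s
vL = r*wL = 0.11*6.9 = 0.759 m/s
v = (vR+vL)/2 = 0.605 m/s
omega = (vR-vL)/L = -0.5704 rad/s
angular velocity = -0.5704 rad/s


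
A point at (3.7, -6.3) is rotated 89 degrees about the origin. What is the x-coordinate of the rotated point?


x' = x*cos(theta) - y*sin(theta)
cos(89 deg) = 0.0175, sin(89 deg) = 0.9998
x' = 3.7 * 0.0175 - -6.3 * 0.9998
= 0.0646 - -6.299
= 6.3636


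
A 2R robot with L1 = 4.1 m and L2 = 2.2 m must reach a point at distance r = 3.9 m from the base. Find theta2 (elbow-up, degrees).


cos(theta2) = (r^2 - L1^2 - L2^2) / (2*L1*L2)
cos(theta2) = (15.21 - 16.81 - 4.84) / 18.04
cos(theta2) = -0.356984
theta2 = 110.9151 degrees


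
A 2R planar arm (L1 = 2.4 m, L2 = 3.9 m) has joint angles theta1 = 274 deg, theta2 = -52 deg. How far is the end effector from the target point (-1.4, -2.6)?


End effector via forward kinematics:
x = L1*cos(t1) + L2*cos(t1+t2) = -2.7308
y = L1*sin(t1) + L2*sin(t1+t2) = -5.0038
Distance to target:
d = sqrt((-1.4 - -2.7308)^2 + (-2.6 - -5.0038)^2)
= sqrt(1.7712 + 5.7781)
= 2.7476 m


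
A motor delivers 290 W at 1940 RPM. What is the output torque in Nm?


omega = 1940 * 2*pi/60 = 203.1563 rad/s
tau = P / omega = 290 / 203.1563
= 1.4275 Nm


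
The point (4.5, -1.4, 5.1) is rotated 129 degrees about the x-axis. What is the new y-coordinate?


Rotation about x-axis: y' = y*cos(theta) - z*sin(theta)
= -1.4 * -0.6293 - 5.1 * 0.7771
= -3.0824


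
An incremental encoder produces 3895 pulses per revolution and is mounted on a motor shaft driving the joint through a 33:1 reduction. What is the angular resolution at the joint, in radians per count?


counts per rev = 3895
effective counts at joint = 3895 * 33 = 128535
resolution = 2*pi / 128535
= 4.8883e-05 rad/count


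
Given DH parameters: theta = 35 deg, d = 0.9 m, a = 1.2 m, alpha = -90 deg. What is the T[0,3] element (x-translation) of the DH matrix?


T[0,3] = a * cos(theta)
= 1.2 * cos(35 deg)
= 1.2 * 0.8192
= 0.983


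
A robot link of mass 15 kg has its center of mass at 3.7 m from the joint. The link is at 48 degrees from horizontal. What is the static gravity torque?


tau = m*g*L*cos(angle)
= 15 * 9.81 * 3.7 * cos(48 deg)
= 15 * 9.81 * 3.7 * 0.6691
= 364.3115 Nm


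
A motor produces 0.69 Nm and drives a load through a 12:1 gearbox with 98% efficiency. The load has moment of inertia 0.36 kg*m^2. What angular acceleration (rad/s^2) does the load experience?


tau_out = tau_motor * N * eta
= 0.69 * 12 * 0.98 = 8.1144 Nm
alpha = tau_out / I = 8.1144 / 0.36
= 22.54 rad/s^2


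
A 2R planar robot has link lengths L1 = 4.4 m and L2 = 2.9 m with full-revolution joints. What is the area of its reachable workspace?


r_max = L1 + L2 = 7.3 m
r_min = |L1 - L2| = 1.5 m
Area = pi*(r_max^2 - r_min^2)
= pi*(53.29 - 2.25)
= pi * 51.04
= 160.3469 m^2


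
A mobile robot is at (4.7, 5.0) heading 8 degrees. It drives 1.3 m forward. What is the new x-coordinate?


x_new = x0 + d*cos(theta)
= 4.7 + 1.3*cos(8)
= 4.7 + 1.2873
= 5.9873


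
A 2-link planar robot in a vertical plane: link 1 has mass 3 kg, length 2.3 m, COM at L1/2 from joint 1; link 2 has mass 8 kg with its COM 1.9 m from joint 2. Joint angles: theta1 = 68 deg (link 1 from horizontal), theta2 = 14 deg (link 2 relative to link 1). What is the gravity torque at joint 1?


Horizontal distance from joint 1 to link-1 COM:
  x_c1 = (L1/2)*cos(t1) = 1.15 * 0.3746 = 0.4308 m
Horizontal distance from joint 1 to link-2 COM:
  x_c2 = L1*cos(t1) + Lc2*cos(t1+t2)
       = 2.3*0.3746 + 1.9*0.1392 = 1.126 m
tau1 = m1*g*x_c1 + m2*g*x_c2
     = 3*9.81*0.4308 + 8*9.81*1.126
     = 12.6784 + 88.3704
     = 101.0487 Nm


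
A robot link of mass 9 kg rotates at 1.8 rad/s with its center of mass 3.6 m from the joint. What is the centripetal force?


F = m * omega^2 * r
= 9 * 1.8^2 * 3.6
= 9 * 3.24 * 3.6
= 104.976 N


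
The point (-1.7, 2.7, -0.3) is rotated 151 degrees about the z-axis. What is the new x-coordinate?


Rotation about z-axis: x' = x*cos(theta) - y*sin(theta)
= -1.7 * -0.8746 - 2.7 * 0.4848
= 0.1779


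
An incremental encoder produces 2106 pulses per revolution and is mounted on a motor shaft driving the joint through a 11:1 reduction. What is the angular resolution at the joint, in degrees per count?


counts per rev = 2106
effective counts at joint = 2106 * 11 = 23166
resolution = 360 / 23166
= 0.0155 deg/count


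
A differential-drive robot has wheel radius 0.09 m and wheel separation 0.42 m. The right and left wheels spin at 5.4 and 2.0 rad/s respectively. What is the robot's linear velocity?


vR = r*wR = 0.09*5.4 = 0.486 m/s
vL = r*wL = 0.09*2.0 = 0.18 m/s
v = (vR+vL)/2 = 0.333 m/s
omega = (vR-vL)/L = 0.7286 rad/s
linear velocity = 0.333 m/s


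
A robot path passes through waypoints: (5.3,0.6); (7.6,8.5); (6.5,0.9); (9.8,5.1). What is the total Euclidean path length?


Segment lengths:
  seg1 = sqrt((2.3)^2 + (7.9)^2) = 8.228
  seg2 = sqrt((-1.1)^2 + (-7.6)^2) = 7.6792
  seg3 = sqrt((3.3)^2 + (4.2)^2) = 5.3413
Total = 21.2485


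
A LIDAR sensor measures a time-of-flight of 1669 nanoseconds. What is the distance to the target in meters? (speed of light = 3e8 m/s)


tof = 1669 ns = 1.669e-06 s
dist = c * tof / 2
= 3e8 * 1.669e-06 / 2
= 250.35 m


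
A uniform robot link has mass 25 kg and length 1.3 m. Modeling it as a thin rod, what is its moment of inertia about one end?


I = (1/3) * m * L^2
= (1/3) * 25 * 1.3^2
= 0.333333 * 25 * 1.69
= 14.0833 kg*m^2


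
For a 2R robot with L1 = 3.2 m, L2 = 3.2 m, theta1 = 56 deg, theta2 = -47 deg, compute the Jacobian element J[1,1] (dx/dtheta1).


J[1,1] = -L1*sin(t1) - L2*sin(t1+t2)
= -3.2*sin(56) - 3.2*sin(9)
= -3.1535


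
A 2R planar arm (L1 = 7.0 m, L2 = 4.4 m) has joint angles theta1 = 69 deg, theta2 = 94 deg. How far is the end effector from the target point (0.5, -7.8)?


End effector via forward kinematics:
x = L1*cos(t1) + L2*cos(t1+t2) = -1.6992
y = L1*sin(t1) + L2*sin(t1+t2) = 7.8215
Distance to target:
d = sqrt((0.5 - -1.6992)^2 + (-7.8 - 7.8215)^2)
= sqrt(4.8363 + 244.0312)
= 15.7755 m


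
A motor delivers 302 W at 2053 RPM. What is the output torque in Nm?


omega = 2053 * 2*pi/60 = 214.9897 rad/s
tau = P / omega = 302 / 214.9897
= 1.4047 Nm


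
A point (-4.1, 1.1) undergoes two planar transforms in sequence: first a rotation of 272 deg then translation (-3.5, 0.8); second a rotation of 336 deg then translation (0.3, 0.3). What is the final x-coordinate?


After transform 1:
x1 = cos(272)*-4.1 - sin(272)*1.1 + -3.5 = -2.5438
y1 = sin(272)*-4.1 + cos(272)*1.1 + 0.8 = 4.9359
After transform 2:
x2 = cos(336)*-2.5438 - sin(336)*4.9359 + 0.3
= -0.0162


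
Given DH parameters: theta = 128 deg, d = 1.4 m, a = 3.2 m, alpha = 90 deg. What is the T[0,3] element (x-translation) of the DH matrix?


T[0,3] = a * cos(theta)
= 3.2 * cos(128 deg)
= 3.2 * -0.6157
= -1.9701


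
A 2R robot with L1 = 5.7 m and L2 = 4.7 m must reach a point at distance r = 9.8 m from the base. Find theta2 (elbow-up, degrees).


cos(theta2) = (r^2 - L1^2 - L2^2) / (2*L1*L2)
cos(theta2) = (96.04 - 32.49 - 22.09) / 53.58
cos(theta2) = 0.773796
theta2 = 39.304 degrees


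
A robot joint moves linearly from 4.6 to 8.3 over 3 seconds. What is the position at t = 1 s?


s = t/T = 1/3 = 0.3333
p(t) = p0 + (pf-p0)*s
= 4.6 + (8.3 - 4.6) * 0.3333
= 5.8333


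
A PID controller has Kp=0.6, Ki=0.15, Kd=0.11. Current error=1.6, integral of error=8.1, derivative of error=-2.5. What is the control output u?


u = Kp*e + Ki*int(e) + Kd*de/dt
= 0.6*1.6 + 0.15*8.1 + 0.11*(-2.5)
= 0.96 + 1.215 + -0.275
= 1.9


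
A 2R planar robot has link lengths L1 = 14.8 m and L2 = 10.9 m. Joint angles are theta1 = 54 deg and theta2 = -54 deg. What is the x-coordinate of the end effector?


Convert angles to radians: theta1 = 0.9425, theta2 = -0.9425
x = L1*cos(theta1) + L2*cos(theta1+theta2)
x = 8.6992 + 10.9
x = 19.5992


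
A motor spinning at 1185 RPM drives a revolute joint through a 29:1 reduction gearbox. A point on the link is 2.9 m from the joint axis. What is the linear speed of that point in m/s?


omega_motor = 1185 * 2*pi/60 = 124.0929 rad/s
omega_joint = omega_motor / 29 = 4.2791 rad/s
v = omega_joint * r = 4.2791 * 2.9
= 12.4093 m/s


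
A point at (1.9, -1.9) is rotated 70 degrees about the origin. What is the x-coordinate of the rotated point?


x' = x*cos(theta) - y*sin(theta)
cos(70 deg) = 0.342, sin(70 deg) = 0.9397
x' = 1.9 * 0.342 - -1.9 * 0.9397
= 0.6498 - -1.7854
= 2.4353


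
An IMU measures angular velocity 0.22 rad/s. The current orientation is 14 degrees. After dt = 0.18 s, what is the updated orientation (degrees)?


delta_theta = w * dt = 0.22 * 0.18 = 0.0396 rad
= 2.2689 deg
theta_new = 14 + 2.2689 = 16.2689 deg


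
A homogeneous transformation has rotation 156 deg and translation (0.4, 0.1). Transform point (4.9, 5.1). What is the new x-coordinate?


x' = cos(theta)*px - sin(theta)*py + tx
= -0.9135*4.9 - 0.4067*5.1 + 0.4
= -6.1507


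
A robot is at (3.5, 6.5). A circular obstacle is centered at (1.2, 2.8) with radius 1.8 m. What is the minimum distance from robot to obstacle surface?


center_dist = sqrt((3.5-1.2)^2 + (6.5-2.8)^2)
= sqrt(5.29 + 13.69)
= 4.3566
min_dist = center_dist - radius = 4.3566 - 1.8 = 2.5566 m


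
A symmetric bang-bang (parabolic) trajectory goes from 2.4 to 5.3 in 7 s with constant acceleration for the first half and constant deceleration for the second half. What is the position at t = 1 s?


Symmetric rest-to-rest: each phase covers (pf-p0)/2 in time T/2. 0.5*a*(T/2)^2 = (pf-p0)/2 => a = 4*(pf-p0)/T^2
a = 4*(5.3-2.4)/7^2 = 0.2367
t = 1 is in the acceleration phase (t <= T/2).
p = p0 + 0.5*a*t^2 = 2.4 + 0.5*0.2367*1^2
= 2.5184


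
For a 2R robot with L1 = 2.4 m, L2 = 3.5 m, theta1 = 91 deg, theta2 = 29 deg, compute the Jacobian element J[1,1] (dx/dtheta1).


J[1,1] = -L1*sin(t1) - L2*sin(t1+t2)
= -2.4*sin(91) - 3.5*sin(120)
= -5.4307


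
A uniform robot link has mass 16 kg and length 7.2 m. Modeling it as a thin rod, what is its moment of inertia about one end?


I = (1/3) * m * L^2
= (1/3) * 16 * 7.2^2
= 0.333333 * 16 * 51.84
= 276.48 kg*m^2


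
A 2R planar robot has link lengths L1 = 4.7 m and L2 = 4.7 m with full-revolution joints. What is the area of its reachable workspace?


r_max = L1 + L2 = 9.4 m
r_min = |L1 - L2| = 0.0 m
Area = pi*(r_max^2 - r_min^2)
= pi*(88.36 - 0.0)
= pi * 88.36
= 277.5911 m^2


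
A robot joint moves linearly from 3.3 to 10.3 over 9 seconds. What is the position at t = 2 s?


s = t/T = 2/9 = 0.2222
p(t) = p0 + (pf-p0)*s
= 3.3 + (10.3 - 3.3) * 0.2222
= 4.8556


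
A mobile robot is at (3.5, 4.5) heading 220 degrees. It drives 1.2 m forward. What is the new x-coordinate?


x_new = x0 + d*cos(theta)
= 3.5 + 1.2*cos(220)
= 3.5 + -0.9193
= 2.5807


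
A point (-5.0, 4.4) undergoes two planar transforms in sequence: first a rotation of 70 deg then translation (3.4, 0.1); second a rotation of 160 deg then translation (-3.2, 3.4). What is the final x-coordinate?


After transform 1:
x1 = cos(70)*-5.0 - sin(70)*4.4 + 3.4 = -2.4447
y1 = sin(70)*-5.0 + cos(70)*4.4 + 0.1 = -3.0936
After transform 2:
x2 = cos(160)*-2.4447 - sin(160)*-3.0936 + -3.2
= 0.1554


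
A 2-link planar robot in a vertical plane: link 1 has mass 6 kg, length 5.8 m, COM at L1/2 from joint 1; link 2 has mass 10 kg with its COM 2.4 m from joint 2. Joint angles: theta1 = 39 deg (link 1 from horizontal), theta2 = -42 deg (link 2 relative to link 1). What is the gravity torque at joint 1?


Horizontal distance from joint 1 to link-1 COM:
  x_c1 = (L1/2)*cos(t1) = 2.9 * 0.7771 = 2.2537 m
Horizontal distance from joint 1 to link-2 COM:
  x_c2 = L1*cos(t1) + Lc2*cos(t1+t2)
       = 5.8*0.7771 + 2.4*0.9986 = 6.9042 m
tau1 = m1*g*x_c1 + m2*g*x_c2
     = 6*9.81*2.2537 + 10*9.81*6.9042
     = 132.6542 + 677.2978
     = 809.952 Nm


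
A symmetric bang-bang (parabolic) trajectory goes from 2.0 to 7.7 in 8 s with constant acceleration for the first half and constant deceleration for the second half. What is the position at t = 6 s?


Symmetric rest-to-rest: each phase covers (pf-p0)/2 in time T/2. 0.5*a*(T/2)^2 = (pf-p0)/2 => a = 4*(pf-p0)/T^2
a = 4*(7.7-2.0)/8^2 = 0.3563
t = 6 is in the deceleration phase (t > T/2).
p = pf - 0.5*a*(T-t)^2 = 7.7 - 0.5*0.3563*2^2
= 6.9875


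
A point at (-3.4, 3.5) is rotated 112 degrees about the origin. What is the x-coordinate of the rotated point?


x' = x*cos(theta) - y*sin(theta)
cos(112 deg) = -0.3746, sin(112 deg) = 0.9272
x' = -3.4 * -0.3746 - 3.5 * 0.9272
= 1.2737 - 3.2451
= -1.9715


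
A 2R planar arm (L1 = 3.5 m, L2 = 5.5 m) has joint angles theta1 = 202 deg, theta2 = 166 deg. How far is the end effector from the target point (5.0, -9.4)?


End effector via forward kinematics:
x = L1*cos(t1) + L2*cos(t1+t2) = 2.2013
y = L1*sin(t1) + L2*sin(t1+t2) = -0.5457
Distance to target:
d = sqrt((5.0 - 2.2013)^2 + (-9.4 - -0.5457)^2)
= sqrt(7.8325 + 78.3991)
= 9.2861 m


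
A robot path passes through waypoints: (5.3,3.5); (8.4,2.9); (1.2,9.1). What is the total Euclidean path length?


Segment lengths:
  seg1 = sqrt((3.1)^2 + (-0.6)^2) = 3.1575
  seg2 = sqrt((-7.2)^2 + (6.2)^2) = 9.5016
Total = 12.6591


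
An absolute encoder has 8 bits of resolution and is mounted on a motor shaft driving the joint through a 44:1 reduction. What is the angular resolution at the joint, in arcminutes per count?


counts = 2^8 = 256
effective counts at joint = 256 * 44 = 11264
resolution = 360*60 / 11264
= 1.9176 arcmin/count


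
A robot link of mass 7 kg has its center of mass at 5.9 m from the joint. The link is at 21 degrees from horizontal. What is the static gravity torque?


tau = m*g*L*cos(angle)
= 7 * 9.81 * 5.9 * cos(21 deg)
= 7 * 9.81 * 5.9 * 0.9336
= 378.2429 Nm


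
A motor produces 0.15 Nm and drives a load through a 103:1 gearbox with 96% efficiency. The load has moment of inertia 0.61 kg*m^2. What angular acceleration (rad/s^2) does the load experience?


tau_out = tau_motor * N * eta
= 0.15 * 103 * 0.96 = 14.832 Nm
alpha = tau_out / I = 14.832 / 0.61
= 24.3148 rad/s^2


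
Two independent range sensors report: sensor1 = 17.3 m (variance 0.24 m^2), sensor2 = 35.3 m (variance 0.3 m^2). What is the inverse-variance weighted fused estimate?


w1 = (1/var1) / (1/var1 + 1/var2)
   = 4.1667 / (4.1667 + 3.3333) = 0.5556
w2 = 1 - w1 = 0.4444
fused = w1*s1 + w2*s2 = 9.6111 + 15.6889
= 25.3 m


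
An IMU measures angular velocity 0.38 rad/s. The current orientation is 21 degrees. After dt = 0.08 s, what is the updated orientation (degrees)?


delta_theta = w * dt = 0.38 * 0.08 = 0.0304 rad
= 1.7418 deg
theta_new = 21 + 1.7418 = 22.7418 deg


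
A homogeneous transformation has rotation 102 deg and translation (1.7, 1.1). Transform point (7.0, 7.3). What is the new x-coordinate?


x' = cos(theta)*px - sin(theta)*py + tx
= -0.2079*7.0 - 0.9781*7.3 + 1.7
= -6.8959


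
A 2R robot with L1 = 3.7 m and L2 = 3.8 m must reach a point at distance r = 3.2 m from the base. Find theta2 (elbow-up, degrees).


cos(theta2) = (r^2 - L1^2 - L2^2) / (2*L1*L2)
cos(theta2) = (10.24 - 13.69 - 14.44) / 28.12
cos(theta2) = -0.636202
theta2 = 129.5092 degrees


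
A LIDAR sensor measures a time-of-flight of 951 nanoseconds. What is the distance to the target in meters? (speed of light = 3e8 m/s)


tof = 951 ns = 9.51e-07 s
dist = c * tof / 2
= 3e8 * 9.51e-07 / 2
= 142.65 m


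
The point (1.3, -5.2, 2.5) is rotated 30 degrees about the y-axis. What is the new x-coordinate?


Rotation about y-axis: x' = x*cos(theta) + z*sin(theta)
= 1.3 * 0.866 + 2.5 * 0.5
= 2.3758


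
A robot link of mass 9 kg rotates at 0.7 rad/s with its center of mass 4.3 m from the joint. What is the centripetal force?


F = m * omega^2 * r
= 9 * 0.7^2 * 4.3
= 9 * 0.49 * 4.3
= 18.963 N


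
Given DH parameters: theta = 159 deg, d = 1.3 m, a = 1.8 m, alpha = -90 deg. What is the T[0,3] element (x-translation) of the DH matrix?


T[0,3] = a * cos(theta)
= 1.8 * cos(159 deg)
= 1.8 * -0.9336
= -1.6804


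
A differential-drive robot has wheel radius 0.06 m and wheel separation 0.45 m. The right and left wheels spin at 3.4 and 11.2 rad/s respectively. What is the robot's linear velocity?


vR = r*wR = 0.06*3.4 = 0.204 m/s
vL = r*wL = 0.06*11.2 = 0.672 m/s
v = (vR+vL)/2 = 0.438 m/s
omega = (vR-vL)/L = -1.04 rad/s
linear velocity = 0.438 m/s


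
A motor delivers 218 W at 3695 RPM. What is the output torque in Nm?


omega = 3695 * 2*pi/60 = 386.9395 rad/s
tau = P / omega = 218 / 386.9395
= 0.5634 Nm


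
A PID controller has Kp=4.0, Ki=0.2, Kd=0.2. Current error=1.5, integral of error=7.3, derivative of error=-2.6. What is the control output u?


u = Kp*e + Ki*int(e) + Kd*de/dt
= 4.0*1.5 + 0.2*7.3 + 0.2*(-2.6)
= 6.0 + 1.46 + -0.52
= 6.94


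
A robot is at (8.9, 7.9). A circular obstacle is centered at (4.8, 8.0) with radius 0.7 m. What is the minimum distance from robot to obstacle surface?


center_dist = sqrt((8.9-4.8)^2 + (7.9-8.0)^2)
= sqrt(16.81 + 0.01)
= 4.1012
min_dist = center_dist - radius = 4.1012 - 0.7 = 3.4012 m


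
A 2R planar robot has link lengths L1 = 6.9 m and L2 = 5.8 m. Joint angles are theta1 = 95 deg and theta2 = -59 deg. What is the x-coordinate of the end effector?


Convert angles to radians: theta1 = 1.6581, theta2 = -1.0297
x = L1*cos(theta1) + L2*cos(theta1+theta2)
x = -0.6014 + 4.6923
x = 4.0909


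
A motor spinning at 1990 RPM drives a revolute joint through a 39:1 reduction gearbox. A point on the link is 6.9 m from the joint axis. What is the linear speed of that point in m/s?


omega_motor = 1990 * 2*pi/60 = 208.3923 rad/s
omega_joint = omega_motor / 39 = 5.3434 rad/s
v = omega_joint * r = 5.3434 * 6.9
= 36.8694 m/s


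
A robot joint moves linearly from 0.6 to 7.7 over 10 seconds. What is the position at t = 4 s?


s = t/T = 4/10 = 0.4
p(t) = p0 + (pf-p0)*s
= 0.6 + (7.7 - 0.6) * 0.4
= 3.44


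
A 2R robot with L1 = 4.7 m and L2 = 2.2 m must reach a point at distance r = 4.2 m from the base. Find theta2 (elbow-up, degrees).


cos(theta2) = (r^2 - L1^2 - L2^2) / (2*L1*L2)
cos(theta2) = (17.64 - 22.09 - 4.84) / 20.68
cos(theta2) = -0.449226
theta2 = 116.6941 degrees


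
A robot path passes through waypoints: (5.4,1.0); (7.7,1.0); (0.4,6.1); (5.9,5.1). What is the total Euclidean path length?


Segment lengths:
  seg1 = sqrt((2.3)^2 + (0.0)^2) = 2.3
  seg2 = sqrt((-7.3)^2 + (5.1)^2) = 8.9051
  seg3 = sqrt((5.5)^2 + (-1.0)^2) = 5.5902
Total = 16.7952


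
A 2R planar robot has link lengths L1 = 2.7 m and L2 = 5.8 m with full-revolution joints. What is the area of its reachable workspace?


r_max = L1 + L2 = 8.5 m
r_min = |L1 - L2| = 3.1 m
Area = pi*(r_max^2 - r_min^2)
= pi*(72.25 - 9.61)
= pi * 62.64
= 196.7894 m^2


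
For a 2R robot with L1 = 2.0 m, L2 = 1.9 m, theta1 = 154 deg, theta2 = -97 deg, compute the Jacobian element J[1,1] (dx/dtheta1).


J[1,1] = -L1*sin(t1) - L2*sin(t1+t2)
= -2.0*sin(154) - 1.9*sin(57)
= -2.4702


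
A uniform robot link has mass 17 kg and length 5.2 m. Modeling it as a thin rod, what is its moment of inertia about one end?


I = (1/3) * m * L^2
= (1/3) * 17 * 5.2^2
= 0.333333 * 17 * 27.04
= 153.2267 kg*m^2


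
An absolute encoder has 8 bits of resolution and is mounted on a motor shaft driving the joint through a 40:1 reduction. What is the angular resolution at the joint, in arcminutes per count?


counts = 2^8 = 256
effective counts at joint = 256 * 40 = 10240
resolution = 360*60 / 10240
= 2.1094 arcmin/count


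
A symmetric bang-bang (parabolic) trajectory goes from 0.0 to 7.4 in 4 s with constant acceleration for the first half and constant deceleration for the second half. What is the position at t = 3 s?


Symmetric rest-to-rest: each phase covers (pf-p0)/2 in time T/2. 0.5*a*(T/2)^2 = (pf-p0)/2 => a = 4*(pf-p0)/T^2
a = 4*(7.4-0.0)/4^2 = 1.85
t = 3 is in the deceleration phase (t > T/2).
p = pf - 0.5*a*(T-t)^2 = 7.4 - 0.5*1.85*1^2
= 6.475


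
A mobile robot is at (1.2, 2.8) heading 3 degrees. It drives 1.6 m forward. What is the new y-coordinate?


y_new = y0 + d*sin(theta)
= 2.8 + 1.6*sin(3)
= 2.8 + 0.0837
= 2.8837


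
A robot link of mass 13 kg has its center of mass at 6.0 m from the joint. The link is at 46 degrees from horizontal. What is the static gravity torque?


tau = m*g*L*cos(angle)
= 13 * 9.81 * 6.0 * cos(46 deg)
= 13 * 9.81 * 6.0 * 0.6947
= 531.5387 Nm


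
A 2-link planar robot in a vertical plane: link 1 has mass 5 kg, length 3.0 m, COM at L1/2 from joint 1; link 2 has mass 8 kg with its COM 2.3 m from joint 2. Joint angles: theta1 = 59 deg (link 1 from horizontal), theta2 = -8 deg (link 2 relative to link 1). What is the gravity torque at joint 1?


Horizontal distance from joint 1 to link-1 COM:
  x_c1 = (L1/2)*cos(t1) = 1.5 * 0.515 = 0.7726 m
Horizontal distance from joint 1 to link-2 COM:
  x_c2 = L1*cos(t1) + Lc2*cos(t1+t2)
       = 3.0*0.515 + 2.3*0.6293 = 2.9926 m
tau1 = m1*g*x_c1 + m2*g*x_c2
     = 5*9.81*0.7726 + 8*9.81*2.9926
     = 37.8939 + 234.8554
     = 272.7493 Nm


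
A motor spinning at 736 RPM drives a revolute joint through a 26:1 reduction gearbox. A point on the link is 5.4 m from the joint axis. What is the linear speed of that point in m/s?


omega_motor = 736 * 2*pi/60 = 77.0737 rad/s
omega_joint = omega_motor / 26 = 2.9644 rad/s
v = omega_joint * r = 2.9644 * 5.4
= 16.0076 m/s


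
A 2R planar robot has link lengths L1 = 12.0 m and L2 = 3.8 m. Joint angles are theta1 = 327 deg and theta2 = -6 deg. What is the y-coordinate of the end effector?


Convert angles to radians: theta1 = 5.7072, theta2 = -0.1047
y = L1*sin(theta1) + L2*sin(theta1+theta2)
y = -6.5357 + -2.3914
y = -8.9271


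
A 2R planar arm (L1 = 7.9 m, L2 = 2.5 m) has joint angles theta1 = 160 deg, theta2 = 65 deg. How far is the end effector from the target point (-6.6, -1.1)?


End effector via forward kinematics:
x = L1*cos(t1) + L2*cos(t1+t2) = -9.1913
y = L1*sin(t1) + L2*sin(t1+t2) = 0.9342
Distance to target:
d = sqrt((-6.6 - -9.1913)^2 + (-1.1 - 0.9342)^2)
= sqrt(6.715 + 4.1379)
= 3.2944 m


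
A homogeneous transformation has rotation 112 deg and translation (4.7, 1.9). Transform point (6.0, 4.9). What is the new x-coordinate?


x' = cos(theta)*px - sin(theta)*py + tx
= -0.3746*6.0 - 0.9272*4.9 + 4.7
= -2.0908


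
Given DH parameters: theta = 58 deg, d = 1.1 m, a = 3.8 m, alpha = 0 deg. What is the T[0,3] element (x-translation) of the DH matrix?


T[0,3] = a * cos(theta)
= 3.8 * cos(58 deg)
= 3.8 * 0.5299
= 2.0137


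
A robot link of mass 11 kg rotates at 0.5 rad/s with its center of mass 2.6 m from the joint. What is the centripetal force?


F = m * omega^2 * r
= 11 * 0.5^2 * 2.6
= 11 * 0.25 * 2.6
= 7.15 N


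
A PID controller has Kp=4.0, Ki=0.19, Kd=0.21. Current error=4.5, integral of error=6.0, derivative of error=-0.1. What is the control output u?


u = Kp*e + Ki*int(e) + Kd*de/dt
= 4.0*4.5 + 0.19*6.0 + 0.21*(-0.1)
= 18.0 + 1.14 + -0.021
= 19.119


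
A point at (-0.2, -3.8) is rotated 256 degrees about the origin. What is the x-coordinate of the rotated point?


x' = x*cos(theta) - y*sin(theta)
cos(256 deg) = -0.2419, sin(256 deg) = -0.9703
x' = -0.2 * -0.2419 - -3.8 * -0.9703
= 0.0484 - 3.6871
= -3.6387


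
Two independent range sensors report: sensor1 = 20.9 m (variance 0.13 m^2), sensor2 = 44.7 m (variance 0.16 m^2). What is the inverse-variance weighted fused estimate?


w1 = (1/var1) / (1/var1 + 1/var2)
   = 7.6923 / (7.6923 + 6.25) = 0.5517
w2 = 1 - w1 = 0.4483
fused = w1*s1 + w2*s2 = 11.531 + 20.0379
= 31.569 m


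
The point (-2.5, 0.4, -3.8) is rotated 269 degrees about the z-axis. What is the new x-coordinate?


Rotation about z-axis: x' = x*cos(theta) - y*sin(theta)
= -2.5 * -0.0175 - 0.4 * -0.9998
= 0.4436


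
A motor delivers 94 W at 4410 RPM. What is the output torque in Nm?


omega = 4410 * 2*pi/60 = 461.8141 rad/s
tau = P / omega = 94 / 461.8141
= 0.2035 Nm


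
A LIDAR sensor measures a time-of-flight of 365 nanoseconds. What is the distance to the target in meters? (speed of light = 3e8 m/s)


tof = 365 ns = 3.65e-07 s
dist = c * tof / 2
= 3e8 * 3.65e-07 / 2
= 54.75 m


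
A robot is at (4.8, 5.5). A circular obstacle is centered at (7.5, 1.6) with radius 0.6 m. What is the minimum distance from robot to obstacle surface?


center_dist = sqrt((4.8-7.5)^2 + (5.5-1.6)^2)
= sqrt(7.29 + 15.21)
= 4.7434
min_dist = center_dist - radius = 4.7434 - 0.6 = 4.1434 m
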